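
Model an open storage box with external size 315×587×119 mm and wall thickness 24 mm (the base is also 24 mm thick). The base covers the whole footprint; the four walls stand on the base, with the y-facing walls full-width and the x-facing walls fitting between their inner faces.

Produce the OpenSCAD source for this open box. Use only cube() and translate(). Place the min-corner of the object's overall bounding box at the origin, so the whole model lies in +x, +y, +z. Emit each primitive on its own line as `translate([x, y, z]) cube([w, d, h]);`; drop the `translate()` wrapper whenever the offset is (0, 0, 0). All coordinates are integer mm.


cube([315, 587, 24]);
translate([0, 0, 24]) cube([315, 24, 95]);
translate([0, 563, 24]) cube([315, 24, 95]);
translate([0, 24, 24]) cube([24, 539, 95]);
translate([291, 24, 24]) cube([24, 539, 95]);


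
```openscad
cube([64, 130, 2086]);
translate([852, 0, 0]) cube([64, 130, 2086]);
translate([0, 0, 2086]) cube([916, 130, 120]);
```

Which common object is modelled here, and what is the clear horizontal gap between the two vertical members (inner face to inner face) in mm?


A door frame. The clear opening width is 788 mm.

Two 2086 mm tall posts with a header on top — a door frame. The left jamb is 64 mm wide at x = 0; the right jamb starts at x = 852. The clear opening is 852 − 64 = 788 mm.


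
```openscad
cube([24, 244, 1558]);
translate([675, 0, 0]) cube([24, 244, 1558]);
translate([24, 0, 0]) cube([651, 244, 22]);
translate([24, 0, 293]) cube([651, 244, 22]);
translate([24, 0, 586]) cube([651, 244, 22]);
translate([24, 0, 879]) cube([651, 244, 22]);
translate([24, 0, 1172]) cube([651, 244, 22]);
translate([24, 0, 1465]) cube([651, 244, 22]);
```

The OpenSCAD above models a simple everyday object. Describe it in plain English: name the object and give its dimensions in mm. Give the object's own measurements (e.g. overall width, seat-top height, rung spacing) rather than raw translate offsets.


An open bookshelf. Two side panels, each 24 mm thick, 244 mm deep and 1558 mm tall, stand 699 mm apart (outside-to-outside). Between them sit 6 shelves, each 22 mm thick and 244 mm deep, spanning the full gap between the sides. The bottom shelf rests on the floor (its underside at z = 0) and the clear gap between one shelf's top and the next shelf's underside is 271 mm.


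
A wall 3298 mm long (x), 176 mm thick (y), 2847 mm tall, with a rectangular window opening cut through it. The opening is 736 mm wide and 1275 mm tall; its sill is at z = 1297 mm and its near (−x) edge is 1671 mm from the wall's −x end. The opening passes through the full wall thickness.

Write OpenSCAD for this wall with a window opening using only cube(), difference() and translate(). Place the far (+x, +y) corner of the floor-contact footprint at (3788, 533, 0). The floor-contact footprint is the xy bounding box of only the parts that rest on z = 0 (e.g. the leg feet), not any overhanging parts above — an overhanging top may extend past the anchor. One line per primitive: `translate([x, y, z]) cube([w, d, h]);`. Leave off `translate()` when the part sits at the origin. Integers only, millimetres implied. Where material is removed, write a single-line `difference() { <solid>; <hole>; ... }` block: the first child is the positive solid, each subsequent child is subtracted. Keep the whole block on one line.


difference() { translate([490, 357, 0]) cube([3298, 176, 2847]); translate([2161, 357, 1297]) cube([736, 176, 1275]); }


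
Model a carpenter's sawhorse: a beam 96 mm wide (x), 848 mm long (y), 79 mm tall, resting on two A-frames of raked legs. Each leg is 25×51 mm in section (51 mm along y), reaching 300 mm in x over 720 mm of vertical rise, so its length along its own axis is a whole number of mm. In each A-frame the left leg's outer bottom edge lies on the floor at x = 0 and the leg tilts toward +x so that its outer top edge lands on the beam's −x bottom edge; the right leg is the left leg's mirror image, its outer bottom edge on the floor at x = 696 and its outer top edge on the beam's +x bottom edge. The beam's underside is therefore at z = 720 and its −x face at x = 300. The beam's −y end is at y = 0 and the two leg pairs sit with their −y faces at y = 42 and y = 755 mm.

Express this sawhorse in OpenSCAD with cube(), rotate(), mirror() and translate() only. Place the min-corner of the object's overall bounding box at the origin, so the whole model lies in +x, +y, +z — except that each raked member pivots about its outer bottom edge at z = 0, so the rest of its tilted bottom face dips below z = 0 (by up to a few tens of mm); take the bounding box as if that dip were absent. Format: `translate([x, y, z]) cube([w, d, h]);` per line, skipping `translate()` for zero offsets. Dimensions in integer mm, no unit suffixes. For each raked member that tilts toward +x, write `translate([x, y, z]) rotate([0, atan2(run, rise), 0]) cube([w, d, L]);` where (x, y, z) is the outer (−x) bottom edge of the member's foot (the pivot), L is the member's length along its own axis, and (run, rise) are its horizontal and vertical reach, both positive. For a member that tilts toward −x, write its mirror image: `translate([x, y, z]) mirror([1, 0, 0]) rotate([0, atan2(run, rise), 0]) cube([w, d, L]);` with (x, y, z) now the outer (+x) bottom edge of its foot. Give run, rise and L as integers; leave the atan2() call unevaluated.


translate([300, 0, 720]) cube([96, 848, 79]);
translate([0, 42, 0]) rotate([0, atan2(300, 720), 0]) cube([25, 51, 780]);
translate([696, 42, 0]) mirror([1, 0, 0]) rotate([0, atan2(300, 720), 0]) cube([25, 51, 780]);
translate([0, 755, 0]) rotate([0, atan2(300, 720), 0]) cube([25, 51, 780]);
translate([696, 755, 0]) mirror([1, 0, 0]) rotate([0, atan2(300, 720), 0]) cube([25, 51, 780]);


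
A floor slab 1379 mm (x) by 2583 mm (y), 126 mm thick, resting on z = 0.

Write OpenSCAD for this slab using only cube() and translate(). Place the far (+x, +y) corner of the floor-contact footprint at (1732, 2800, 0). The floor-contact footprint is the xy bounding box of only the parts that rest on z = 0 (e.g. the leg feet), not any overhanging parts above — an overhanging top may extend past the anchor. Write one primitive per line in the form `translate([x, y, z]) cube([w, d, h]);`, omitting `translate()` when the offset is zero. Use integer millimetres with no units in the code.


translate([353, 217, 0]) cube([1379, 2583, 126]);


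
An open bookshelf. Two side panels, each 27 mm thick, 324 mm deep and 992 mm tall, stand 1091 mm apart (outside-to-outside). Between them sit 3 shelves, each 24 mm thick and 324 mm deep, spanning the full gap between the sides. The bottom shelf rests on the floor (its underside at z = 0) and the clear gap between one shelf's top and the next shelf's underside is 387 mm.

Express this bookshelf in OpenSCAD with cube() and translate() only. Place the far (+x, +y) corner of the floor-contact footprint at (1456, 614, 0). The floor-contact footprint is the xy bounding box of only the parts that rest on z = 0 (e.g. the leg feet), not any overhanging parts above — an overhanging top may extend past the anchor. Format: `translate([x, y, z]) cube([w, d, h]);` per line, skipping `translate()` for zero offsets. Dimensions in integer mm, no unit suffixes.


translate([365, 290, 0]) cube([27, 324, 992]);
translate([1429, 290, 0]) cube([27, 324, 992]);
translate([392, 290, 0]) cube([1037, 324, 24]);
translate([392, 290, 411]) cube([1037, 324, 24]);
translate([392, 290, 822]) cube([1037, 324, 24]);


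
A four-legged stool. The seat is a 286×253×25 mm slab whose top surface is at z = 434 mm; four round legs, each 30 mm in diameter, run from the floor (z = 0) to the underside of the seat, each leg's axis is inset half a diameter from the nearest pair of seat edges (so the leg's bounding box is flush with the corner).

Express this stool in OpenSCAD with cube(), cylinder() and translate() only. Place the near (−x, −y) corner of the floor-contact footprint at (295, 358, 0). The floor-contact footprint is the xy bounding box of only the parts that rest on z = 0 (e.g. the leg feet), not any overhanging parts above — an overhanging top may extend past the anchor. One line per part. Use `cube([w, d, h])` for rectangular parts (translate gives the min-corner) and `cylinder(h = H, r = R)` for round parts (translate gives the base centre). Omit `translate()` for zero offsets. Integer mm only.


translate([295, 358, 409]) cube([286, 253, 25]);
translate([310, 373, 0]) cylinder(h = 409, r = 15);
translate([566, 373, 0]) cylinder(h = 409, r = 15);
translate([310, 596, 0]) cylinder(h = 409, r = 15);
translate([566, 596, 0]) cylinder(h = 409, r = 15);


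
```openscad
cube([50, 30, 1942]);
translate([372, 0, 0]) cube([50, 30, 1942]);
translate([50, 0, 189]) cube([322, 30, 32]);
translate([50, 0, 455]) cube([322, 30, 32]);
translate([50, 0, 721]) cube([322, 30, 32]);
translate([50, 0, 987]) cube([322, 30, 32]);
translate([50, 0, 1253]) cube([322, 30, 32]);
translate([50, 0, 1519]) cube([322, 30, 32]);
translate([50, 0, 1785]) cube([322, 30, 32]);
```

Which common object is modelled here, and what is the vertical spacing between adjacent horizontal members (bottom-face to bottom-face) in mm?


A ladder. The rung spacing is 266 mm.

Two tall 50×30 posts with 7 short bars between them — a ladder. Adjacent rungs sit at z = 189 and z = 455, so the spacing is 455 − 189 = 266 mm.


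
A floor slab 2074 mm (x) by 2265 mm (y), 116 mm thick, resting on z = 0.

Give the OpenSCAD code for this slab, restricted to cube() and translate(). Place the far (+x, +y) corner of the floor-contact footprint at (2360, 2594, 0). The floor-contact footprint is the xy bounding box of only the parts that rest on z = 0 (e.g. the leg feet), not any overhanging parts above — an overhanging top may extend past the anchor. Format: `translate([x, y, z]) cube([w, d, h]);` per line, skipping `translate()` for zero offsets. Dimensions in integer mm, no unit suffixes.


translate([286, 329, 0]) cube([2074, 2265, 116]);


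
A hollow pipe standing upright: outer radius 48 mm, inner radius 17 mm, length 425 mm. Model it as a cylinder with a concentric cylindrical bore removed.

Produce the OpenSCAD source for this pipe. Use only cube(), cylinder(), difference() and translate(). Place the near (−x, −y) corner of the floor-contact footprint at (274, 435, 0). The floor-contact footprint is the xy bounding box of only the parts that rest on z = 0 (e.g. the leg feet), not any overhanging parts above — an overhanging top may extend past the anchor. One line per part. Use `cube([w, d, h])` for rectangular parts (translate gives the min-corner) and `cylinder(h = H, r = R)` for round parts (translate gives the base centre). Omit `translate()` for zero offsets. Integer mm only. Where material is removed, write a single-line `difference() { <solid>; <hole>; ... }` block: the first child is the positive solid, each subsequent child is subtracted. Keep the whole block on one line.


difference() { translate([322, 483, 0]) cylinder(h = 425, r = 48); translate([322, 483, 0]) cylinder(h = 425, r = 17); }


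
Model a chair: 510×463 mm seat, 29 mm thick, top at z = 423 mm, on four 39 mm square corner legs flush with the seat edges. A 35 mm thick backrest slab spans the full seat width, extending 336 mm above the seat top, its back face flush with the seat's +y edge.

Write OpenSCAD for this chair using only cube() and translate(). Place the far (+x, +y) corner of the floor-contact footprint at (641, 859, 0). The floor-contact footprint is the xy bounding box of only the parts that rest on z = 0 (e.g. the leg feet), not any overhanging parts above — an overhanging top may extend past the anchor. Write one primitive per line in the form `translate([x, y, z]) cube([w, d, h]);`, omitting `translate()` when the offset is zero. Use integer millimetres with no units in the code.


translate([131, 396, 394]) cube([510, 463, 29]);
translate([131, 396, 0]) cube([39, 39, 394]);
translate([602, 396, 0]) cube([39, 39, 394]);
translate([131, 820, 0]) cube([39, 39, 394]);
translate([602, 820, 0]) cube([39, 39, 394]);
translate([131, 824, 423]) cube([510, 35, 336]);


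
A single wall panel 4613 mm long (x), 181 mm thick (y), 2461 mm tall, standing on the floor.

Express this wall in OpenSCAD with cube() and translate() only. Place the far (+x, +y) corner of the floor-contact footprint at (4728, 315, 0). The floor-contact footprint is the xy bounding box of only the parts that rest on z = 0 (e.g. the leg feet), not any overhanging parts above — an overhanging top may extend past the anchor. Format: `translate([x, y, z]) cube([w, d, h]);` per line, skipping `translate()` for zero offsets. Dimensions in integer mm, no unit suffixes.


translate([115, 134, 0]) cube([4613, 181, 2461]);


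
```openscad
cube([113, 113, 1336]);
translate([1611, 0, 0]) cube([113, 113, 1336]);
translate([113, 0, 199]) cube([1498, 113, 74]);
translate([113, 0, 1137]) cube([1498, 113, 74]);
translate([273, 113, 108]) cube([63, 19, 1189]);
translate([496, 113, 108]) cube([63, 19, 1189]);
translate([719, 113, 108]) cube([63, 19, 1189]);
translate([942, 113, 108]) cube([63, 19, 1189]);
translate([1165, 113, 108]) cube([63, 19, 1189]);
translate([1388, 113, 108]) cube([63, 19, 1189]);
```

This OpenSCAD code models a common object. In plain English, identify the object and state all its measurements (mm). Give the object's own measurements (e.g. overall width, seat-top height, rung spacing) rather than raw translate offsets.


A fence section. Two 113×113 mm posts, 1336 mm tall, stand on the floor with a clear span of 1498 mm between their inner faces. Two horizontal rails of 113×74 mm section span the gap between the posts with their undersides at z = 199 mm and z = 1137 mm, flush with the posts' −y face. 6 pickets, each 63 mm wide, 19 mm thick and 1189 mm tall, are fixed to the +y face of the rails with their bottoms at z = 108 mm, spaced across the span with a 160 mm gap after the −x post and between neighbouring pickets and before the +x post.


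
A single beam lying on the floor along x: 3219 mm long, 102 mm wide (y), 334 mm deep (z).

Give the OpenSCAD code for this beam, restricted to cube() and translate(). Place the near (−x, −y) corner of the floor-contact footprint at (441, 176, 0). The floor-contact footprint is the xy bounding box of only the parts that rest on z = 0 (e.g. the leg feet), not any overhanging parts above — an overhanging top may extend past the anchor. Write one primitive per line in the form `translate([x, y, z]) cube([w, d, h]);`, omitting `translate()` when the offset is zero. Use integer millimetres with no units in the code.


translate([441, 176, 0]) cube([3219, 102, 334]);


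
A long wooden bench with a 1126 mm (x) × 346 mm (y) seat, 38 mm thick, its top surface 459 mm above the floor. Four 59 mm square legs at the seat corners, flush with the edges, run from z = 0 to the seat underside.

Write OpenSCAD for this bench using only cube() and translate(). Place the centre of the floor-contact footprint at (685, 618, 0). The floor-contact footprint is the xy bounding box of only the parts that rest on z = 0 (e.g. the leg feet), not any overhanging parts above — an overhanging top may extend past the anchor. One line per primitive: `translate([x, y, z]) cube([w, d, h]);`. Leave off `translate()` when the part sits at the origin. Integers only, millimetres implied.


// leg_h = 459 − 38 = 421
translate([122, 445, 421]) cube([1126, 346, 38]);
translate([122, 445, 0]) cube([59, 59, 421]);
translate([122, 732, 0]) cube([59, 59, 421]);
translate([1189, 445, 0]) cube([59, 59, 421]);
translate([1189, 732, 0]) cube([59, 59, 421]);


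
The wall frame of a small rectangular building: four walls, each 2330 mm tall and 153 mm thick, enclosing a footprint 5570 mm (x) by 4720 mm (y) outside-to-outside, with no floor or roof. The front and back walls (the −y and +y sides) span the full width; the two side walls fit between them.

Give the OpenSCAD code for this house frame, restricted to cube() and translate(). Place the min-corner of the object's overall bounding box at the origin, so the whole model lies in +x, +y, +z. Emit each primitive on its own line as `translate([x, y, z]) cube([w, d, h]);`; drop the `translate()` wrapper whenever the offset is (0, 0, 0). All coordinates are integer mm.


cube([5570, 153, 2330]);
translate([0, 4567, 0]) cube([5570, 153, 2330]);
translate([0, 153, 0]) cube([153, 4414, 2330]);
translate([5417, 153, 0]) cube([153, 4414, 2330]);


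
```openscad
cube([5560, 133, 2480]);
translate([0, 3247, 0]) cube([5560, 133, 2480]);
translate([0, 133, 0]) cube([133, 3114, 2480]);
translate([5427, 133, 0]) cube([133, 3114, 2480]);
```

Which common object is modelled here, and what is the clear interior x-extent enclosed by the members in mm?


A house (or room) frame. The interior width is 5294 mm.

Four 2480 mm walls enclosing a rectangle with no floor or roof — a room or house frame. Outside width is 5560 mm and wall thickness is 133 mm, so the interior width is 5560 − 2 × 133 = 5294 mm.


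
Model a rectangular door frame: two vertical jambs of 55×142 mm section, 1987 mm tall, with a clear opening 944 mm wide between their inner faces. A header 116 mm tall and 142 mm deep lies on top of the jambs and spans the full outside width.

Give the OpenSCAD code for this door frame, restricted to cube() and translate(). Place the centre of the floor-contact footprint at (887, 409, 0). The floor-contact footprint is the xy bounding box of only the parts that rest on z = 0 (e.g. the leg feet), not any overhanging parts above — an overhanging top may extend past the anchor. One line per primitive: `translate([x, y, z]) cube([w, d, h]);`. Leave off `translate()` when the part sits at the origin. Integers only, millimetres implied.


translate([360, 338, 0]) cube([55, 142, 1987]);
translate([1359, 338, 0]) cube([55, 142, 1987]);
translate([360, 338, 1987]) cube([1054, 142, 116]);


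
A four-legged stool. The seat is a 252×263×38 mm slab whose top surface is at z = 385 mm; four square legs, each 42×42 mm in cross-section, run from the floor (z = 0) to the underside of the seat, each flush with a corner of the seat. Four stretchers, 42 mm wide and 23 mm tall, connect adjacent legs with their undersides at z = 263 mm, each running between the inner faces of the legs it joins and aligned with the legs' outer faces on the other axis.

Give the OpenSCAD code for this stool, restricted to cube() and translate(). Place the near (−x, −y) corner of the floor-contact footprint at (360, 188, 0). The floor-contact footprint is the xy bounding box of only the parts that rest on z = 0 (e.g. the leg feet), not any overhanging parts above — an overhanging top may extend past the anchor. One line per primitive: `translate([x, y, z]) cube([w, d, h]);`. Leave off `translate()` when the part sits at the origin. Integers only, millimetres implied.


// leg_h = 385 - 38 = 347
// stretcher span = 252 - 2*42 = 168
translate([360, 188, 347]) cube([252, 263, 38]);
translate([360, 188, 0]) cube([42, 42, 347]);
translate([570, 188, 0]) cube([42, 42, 347]);
translate([360, 409, 0]) cube([42, 42, 347]);
translate([570, 409, 0]) cube([42, 42, 347]);
translate([402, 188, 263]) cube([168, 42, 23]);
translate([402, 409, 263]) cube([168, 42, 23]);
translate([360, 230, 263]) cube([42, 179, 23]);
translate([570, 230, 263]) cube([42, 179, 23]);


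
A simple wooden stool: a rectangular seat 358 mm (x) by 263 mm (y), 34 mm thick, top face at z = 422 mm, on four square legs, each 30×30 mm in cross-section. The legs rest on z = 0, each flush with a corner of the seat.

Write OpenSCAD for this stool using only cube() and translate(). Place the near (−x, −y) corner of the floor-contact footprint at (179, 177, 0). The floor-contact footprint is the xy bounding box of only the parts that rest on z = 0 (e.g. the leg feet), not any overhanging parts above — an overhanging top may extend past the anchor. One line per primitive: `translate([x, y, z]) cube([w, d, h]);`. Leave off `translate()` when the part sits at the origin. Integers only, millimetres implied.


// leg_h = 422 - 34 = 388
translate([179, 177, 388]) cube([358, 263, 34]);
translate([179, 177, 0]) cube([30, 30, 388]);
translate([507, 177, 0]) cube([30, 30, 388]);
translate([179, 410, 0]) cube([30, 30, 388]);
translate([507, 410, 0]) cube([30, 30, 388]);


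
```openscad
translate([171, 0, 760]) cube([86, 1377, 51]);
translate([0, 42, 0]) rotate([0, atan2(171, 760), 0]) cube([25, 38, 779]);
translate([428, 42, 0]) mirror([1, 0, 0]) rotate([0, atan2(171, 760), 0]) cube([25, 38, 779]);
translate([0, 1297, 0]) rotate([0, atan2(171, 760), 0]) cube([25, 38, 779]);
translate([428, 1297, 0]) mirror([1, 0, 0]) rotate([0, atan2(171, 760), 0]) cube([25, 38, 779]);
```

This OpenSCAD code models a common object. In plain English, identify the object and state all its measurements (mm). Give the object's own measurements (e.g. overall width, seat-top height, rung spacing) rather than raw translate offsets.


A sawhorse. A 86×1377×51 mm beam (x, y, z) sits on two A-frame leg pairs. Each pair is two raked legs of 25×38 mm section (38 mm along y) splaying symmetrically in x. Each leg rises 760 mm vertically over 171 mm of horizontal reach and is 779 mm long along its own axis. Every leg's outer bottom edge rests on the floor and its outer top edge meets a bottom edge of the beam — the left legs (tilting toward +x) meet the beam's −x bottom edge, the right legs (their mirror images, tilting toward −x) meet its +x bottom edge — so the leg tops tuck under the beam, the beam's underside is 760 mm above the floor, and the feet are 428 mm apart outside-to-outside with the beam centred between them. The two leg pairs are set in 42 mm from either end of the beam.


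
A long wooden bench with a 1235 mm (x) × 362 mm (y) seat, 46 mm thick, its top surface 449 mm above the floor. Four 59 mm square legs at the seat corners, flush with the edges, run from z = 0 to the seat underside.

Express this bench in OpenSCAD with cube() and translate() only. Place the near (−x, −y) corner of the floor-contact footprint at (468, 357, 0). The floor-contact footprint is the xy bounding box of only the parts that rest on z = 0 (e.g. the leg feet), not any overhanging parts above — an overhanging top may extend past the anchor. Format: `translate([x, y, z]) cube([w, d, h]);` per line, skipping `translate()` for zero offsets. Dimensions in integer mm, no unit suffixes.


translate([468, 357, 403]) cube([1235, 362, 46]);
translate([468, 357, 0]) cube([59, 59, 403]);
translate([468, 660, 0]) cube([59, 59, 403]);
translate([1644, 357, 0]) cube([59, 59, 403]);
translate([1644, 660, 0]) cube([59, 59, 403]);


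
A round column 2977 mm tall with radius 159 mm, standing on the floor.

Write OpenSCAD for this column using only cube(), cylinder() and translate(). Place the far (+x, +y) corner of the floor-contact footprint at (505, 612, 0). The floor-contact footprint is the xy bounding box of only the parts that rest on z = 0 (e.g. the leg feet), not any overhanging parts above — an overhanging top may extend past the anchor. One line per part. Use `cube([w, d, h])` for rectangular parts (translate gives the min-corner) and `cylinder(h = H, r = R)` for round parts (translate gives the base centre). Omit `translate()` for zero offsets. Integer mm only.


translate([346, 453, 0]) cylinder(h = 2977, r = 159);


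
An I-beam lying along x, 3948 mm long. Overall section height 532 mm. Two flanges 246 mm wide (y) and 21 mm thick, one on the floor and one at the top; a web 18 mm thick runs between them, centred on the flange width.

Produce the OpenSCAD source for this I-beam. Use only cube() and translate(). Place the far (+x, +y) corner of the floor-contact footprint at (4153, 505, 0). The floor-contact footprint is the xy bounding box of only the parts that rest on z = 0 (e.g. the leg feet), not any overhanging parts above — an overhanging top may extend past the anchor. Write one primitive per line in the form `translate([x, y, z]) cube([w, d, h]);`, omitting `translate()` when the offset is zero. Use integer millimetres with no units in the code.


translate([205, 259, 0]) cube([3948, 246, 21]);
translate([205, 373, 21]) cube([3948, 18, 490]);
translate([205, 259, 511]) cube([3948, 246, 21]);


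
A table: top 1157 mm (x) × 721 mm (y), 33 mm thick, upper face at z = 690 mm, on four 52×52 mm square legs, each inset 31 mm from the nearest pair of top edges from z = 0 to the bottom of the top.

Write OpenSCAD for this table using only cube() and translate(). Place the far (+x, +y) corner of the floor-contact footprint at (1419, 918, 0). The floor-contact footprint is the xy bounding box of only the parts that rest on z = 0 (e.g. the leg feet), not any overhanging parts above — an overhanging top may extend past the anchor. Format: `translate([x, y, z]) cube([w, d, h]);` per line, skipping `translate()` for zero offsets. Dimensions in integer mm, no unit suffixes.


translate([293, 228, 657]) cube([1157, 721, 33]);
translate([324, 259, 0]) cube([52, 52, 657]);
translate([1367, 259, 0]) cube([52, 52, 657]);
translate([324, 866, 0]) cube([52, 52, 657]);
translate([1367, 866, 0]) cube([52, 52, 657]);


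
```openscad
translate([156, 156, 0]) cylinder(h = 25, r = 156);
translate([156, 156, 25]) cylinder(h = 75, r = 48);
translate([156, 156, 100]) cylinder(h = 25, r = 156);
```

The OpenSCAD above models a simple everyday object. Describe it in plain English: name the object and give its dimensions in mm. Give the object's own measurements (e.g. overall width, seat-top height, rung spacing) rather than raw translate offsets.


A spool: two coaxial disc flanges of radius 156 mm and thickness 25 mm, joined by a core cylinder of radius 48 mm and height 75 mm. The lower flange rests on z = 0 and the three cylinders share a vertical axis.


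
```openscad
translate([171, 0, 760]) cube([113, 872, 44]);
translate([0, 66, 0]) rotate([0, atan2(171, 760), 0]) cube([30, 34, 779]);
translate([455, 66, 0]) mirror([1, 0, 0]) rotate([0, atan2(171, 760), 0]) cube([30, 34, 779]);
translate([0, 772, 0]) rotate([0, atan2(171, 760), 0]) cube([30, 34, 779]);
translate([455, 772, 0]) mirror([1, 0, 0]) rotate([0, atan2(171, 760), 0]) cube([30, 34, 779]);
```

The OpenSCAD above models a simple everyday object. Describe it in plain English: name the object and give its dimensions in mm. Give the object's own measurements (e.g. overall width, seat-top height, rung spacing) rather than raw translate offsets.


A sawhorse. A 113×872×44 mm beam (x, y, z) sits on two A-frame leg pairs. Each pair is two raked legs of 30×34 mm section (34 mm along y) splaying symmetrically in x. Each leg rises 760 mm vertically over 171 mm of horizontal reach and is 779 mm long along its own axis. Every leg's outer bottom edge rests on the floor and its outer top edge meets a bottom edge of the beam — the left legs (tilting toward +x) meet the beam's −x bottom edge, the right legs (their mirror images, tilting toward −x) meet its +x bottom edge — so the leg tops tuck under the beam, the beam's underside is 760 mm above the floor, and the feet are 455 mm apart outside-to-outside with the beam centred between them. The two leg pairs are set in 66 mm from either end of the beam.


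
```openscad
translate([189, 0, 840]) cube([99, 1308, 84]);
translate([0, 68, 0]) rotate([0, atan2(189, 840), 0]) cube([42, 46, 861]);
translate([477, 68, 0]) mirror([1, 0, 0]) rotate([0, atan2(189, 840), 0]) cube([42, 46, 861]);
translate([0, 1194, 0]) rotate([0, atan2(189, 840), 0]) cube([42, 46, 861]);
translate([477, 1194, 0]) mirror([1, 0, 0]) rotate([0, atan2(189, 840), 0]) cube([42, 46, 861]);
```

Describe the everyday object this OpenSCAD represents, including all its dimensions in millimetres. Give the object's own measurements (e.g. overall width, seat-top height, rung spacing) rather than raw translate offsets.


A sawhorse. A 99×1308×84 mm beam (x, y, z) sits on two A-frame leg pairs. Each pair is two raked legs of 42×46 mm section (46 mm along y) splaying symmetrically in x. Each leg rises 840 mm vertically over 189 mm of horizontal reach and is 861 mm long along its own axis. Every leg's outer bottom edge rests on the floor and its outer top edge meets a bottom edge of the beam — the left legs (tilting toward +x) meet the beam's −x bottom edge, the right legs (their mirror images, tilting toward −x) meet its +x bottom edge — so the leg tops tuck under the beam, the beam's underside is 840 mm above the floor, and the feet are 477 mm apart outside-to-outside with the beam centred between them. The two leg pairs are set in 68 mm from either end of the beam.


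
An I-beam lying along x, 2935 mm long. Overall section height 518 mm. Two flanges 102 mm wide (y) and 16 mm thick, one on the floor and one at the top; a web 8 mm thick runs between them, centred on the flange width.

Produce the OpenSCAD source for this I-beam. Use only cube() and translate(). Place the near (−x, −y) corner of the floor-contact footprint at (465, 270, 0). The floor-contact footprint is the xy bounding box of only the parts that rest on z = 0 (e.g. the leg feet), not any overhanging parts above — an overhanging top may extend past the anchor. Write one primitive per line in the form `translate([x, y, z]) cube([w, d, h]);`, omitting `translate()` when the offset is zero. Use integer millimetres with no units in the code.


translate([465, 270, 0]) cube([2935, 102, 16]);
translate([465, 317, 16]) cube([2935, 8, 486]);
translate([465, 270, 502]) cube([2935, 102, 16]);


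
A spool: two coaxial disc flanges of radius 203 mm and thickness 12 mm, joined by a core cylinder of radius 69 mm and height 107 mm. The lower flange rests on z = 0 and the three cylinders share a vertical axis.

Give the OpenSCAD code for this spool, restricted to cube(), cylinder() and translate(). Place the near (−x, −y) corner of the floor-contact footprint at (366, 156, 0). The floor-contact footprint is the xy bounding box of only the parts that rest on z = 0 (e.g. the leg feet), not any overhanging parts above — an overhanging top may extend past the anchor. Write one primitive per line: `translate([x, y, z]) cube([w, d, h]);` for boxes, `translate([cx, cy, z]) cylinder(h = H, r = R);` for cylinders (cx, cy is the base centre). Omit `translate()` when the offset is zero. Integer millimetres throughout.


translate([569, 359, 0]) cylinder(h = 12, r = 203);
translate([569, 359, 12]) cylinder(h = 107, r = 69);
translate([569, 359, 119]) cylinder(h = 12, r = 203);


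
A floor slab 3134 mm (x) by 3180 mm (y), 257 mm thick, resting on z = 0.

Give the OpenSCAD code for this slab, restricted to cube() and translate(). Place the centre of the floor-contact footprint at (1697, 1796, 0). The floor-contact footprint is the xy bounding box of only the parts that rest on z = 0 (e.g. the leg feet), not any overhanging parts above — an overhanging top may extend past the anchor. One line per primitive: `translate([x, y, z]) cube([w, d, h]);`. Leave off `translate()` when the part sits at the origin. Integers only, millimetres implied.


translate([130, 206, 0]) cube([3134, 3180, 257]);


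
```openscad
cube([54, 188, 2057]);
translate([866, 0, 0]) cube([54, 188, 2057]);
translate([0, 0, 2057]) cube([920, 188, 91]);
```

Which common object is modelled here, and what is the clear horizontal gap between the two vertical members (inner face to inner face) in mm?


A door frame. The clear opening width is 812 mm.

Two 2057 mm tall posts with a header on top — a door frame. The left jamb is 54 mm wide at x = 0; the right jamb starts at x = 866. The clear opening is 866 − 54 = 812 mm.


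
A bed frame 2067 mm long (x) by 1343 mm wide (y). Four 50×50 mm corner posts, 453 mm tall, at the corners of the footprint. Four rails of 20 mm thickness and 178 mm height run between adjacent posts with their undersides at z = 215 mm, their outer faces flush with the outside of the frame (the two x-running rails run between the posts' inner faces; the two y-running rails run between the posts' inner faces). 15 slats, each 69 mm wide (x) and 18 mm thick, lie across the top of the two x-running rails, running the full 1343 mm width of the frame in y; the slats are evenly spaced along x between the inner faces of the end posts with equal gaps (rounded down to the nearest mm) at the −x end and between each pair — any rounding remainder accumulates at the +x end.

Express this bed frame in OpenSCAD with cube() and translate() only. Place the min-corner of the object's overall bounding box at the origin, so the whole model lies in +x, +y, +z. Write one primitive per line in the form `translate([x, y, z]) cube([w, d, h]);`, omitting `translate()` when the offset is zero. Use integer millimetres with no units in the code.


cube([50, 50, 453]);
translate([0, 1293, 0]) cube([50, 50, 453]);
translate([2017, 0, 0]) cube([50, 50, 453]);
translate([2017, 1293, 0]) cube([50, 50, 453]);
translate([50, 0, 215]) cube([1967, 20, 178]);
translate([50, 1323, 215]) cube([1967, 20, 178]);
translate([0, 50, 215]) cube([20, 1243, 178]);
translate([2047, 50, 215]) cube([20, 1243, 178]);
translate([108, 0, 393]) cube([69, 1343, 18]);
translate([235, 0, 393]) cube([69, 1343, 18]);
translate([362, 0, 393]) cube([69, 1343, 18]);
translate([489, 0, 393]) cube([69, 1343, 18]);
translate([616, 0, 393]) cube([69, 1343, 18]);
translate([743, 0, 393]) cube([69, 1343, 18]);
translate([870, 0, 393]) cube([69, 1343, 18]);
translate([997, 0, 393]) cube([69, 1343, 18]);
translate([1124, 0, 393]) cube([69, 1343, 18]);
translate([1251, 0, 393]) cube([69, 1343, 18]);
translate([1378, 0, 393]) cube([69, 1343, 18]);
translate([1505, 0, 393]) cube([69, 1343, 18]);
translate([1632, 0, 393]) cube([69, 1343, 18]);
translate([1759, 0, 393]) cube([69, 1343, 18]);
translate([1886, 0, 393]) cube([69, 1343, 18]);


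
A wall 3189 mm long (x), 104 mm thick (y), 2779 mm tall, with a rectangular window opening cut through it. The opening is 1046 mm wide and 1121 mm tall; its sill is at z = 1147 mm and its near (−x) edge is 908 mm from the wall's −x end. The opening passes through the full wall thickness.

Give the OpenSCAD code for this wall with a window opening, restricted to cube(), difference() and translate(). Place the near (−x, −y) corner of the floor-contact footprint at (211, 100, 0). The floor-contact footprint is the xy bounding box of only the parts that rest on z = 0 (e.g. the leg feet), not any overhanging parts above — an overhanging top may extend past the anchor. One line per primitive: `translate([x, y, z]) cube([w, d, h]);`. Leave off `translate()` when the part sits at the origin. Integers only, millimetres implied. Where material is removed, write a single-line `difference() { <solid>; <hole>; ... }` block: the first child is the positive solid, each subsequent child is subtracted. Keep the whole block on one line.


difference() { translate([211, 100, 0]) cube([3189, 104, 2779]); translate([1119, 100, 1147]) cube([1046, 104, 1121]); }


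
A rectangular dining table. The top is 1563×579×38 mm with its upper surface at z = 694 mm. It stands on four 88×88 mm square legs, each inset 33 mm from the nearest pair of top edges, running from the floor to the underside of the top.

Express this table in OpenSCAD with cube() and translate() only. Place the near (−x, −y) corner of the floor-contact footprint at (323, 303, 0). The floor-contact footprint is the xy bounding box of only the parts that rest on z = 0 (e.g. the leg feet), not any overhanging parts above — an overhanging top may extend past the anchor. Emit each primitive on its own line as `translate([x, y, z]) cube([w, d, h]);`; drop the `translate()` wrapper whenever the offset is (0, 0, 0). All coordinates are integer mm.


translate([290, 270, 656]) cube([1563, 579, 38]);
translate([323, 303, 0]) cube([88, 88, 656]);
translate([1732, 303, 0]) cube([88, 88, 656]);
translate([323, 728, 0]) cube([88, 88, 656]);
translate([1732, 728, 0]) cube([88, 88, 656]);


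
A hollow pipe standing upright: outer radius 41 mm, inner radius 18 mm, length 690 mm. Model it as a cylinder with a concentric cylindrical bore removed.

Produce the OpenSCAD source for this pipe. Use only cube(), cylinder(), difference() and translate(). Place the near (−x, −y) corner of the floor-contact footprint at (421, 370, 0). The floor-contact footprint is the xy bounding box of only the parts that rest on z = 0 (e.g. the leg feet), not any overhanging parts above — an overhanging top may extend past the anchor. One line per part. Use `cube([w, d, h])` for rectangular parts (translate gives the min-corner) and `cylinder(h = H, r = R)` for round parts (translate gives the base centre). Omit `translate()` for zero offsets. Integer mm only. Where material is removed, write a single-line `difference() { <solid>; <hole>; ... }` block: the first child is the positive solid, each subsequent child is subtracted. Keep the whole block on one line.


difference() { translate([462, 411, 0]) cylinder(h = 690, r = 41); translate([462, 411, 0]) cylinder(h = 690, r = 18); }


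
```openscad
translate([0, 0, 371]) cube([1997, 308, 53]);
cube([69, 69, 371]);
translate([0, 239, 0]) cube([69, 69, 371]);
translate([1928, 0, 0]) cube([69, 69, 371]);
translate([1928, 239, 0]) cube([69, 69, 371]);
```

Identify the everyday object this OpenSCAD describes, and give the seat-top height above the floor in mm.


A bench. The seat-top height is 424 mm.

A long slab on four corner posts — a bench. The slab sits at z = 371 with thickness 53, so the top is 371 + 53 = 424 mm.


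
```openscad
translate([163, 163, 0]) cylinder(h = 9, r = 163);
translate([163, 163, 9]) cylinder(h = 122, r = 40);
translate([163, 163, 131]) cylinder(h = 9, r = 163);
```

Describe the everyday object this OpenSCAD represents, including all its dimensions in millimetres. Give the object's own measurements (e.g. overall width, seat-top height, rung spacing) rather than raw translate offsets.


A spool: two coaxial disc flanges of radius 163 mm and thickness 9 mm, joined by a core cylinder of radius 40 mm and height 122 mm. The lower flange rests on z = 0 and the three cylinders share a vertical axis.


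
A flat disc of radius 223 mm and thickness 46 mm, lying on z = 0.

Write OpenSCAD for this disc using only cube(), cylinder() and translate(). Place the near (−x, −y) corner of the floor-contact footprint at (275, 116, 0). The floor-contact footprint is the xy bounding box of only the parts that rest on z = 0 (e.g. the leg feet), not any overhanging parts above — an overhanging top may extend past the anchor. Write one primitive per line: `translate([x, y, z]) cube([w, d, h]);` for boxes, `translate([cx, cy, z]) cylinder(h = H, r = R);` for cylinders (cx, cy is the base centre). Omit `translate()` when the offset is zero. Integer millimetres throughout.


translate([498, 339, 0]) cylinder(h = 46, r = 223);


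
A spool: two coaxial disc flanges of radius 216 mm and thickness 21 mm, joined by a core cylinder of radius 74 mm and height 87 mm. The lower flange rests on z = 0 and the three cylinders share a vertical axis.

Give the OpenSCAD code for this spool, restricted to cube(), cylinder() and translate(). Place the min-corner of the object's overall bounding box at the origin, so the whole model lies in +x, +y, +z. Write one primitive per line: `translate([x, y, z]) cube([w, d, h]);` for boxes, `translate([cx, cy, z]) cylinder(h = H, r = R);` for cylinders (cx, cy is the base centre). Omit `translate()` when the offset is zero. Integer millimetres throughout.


translate([216, 216, 0]) cylinder(h = 21, r = 216);
translate([216, 216, 21]) cylinder(h = 87, r = 74);
translate([216, 216, 108]) cylinder(h = 21, r = 216);


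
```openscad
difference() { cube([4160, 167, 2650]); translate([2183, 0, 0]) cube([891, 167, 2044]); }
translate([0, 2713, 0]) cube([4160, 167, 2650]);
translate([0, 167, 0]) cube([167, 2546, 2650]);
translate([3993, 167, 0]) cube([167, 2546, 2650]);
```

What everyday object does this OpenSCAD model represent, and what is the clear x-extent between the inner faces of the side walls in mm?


A single room. The interior width is 3826 mm.

Four walls enclosing a rectangle with a door in the front wall — a room. Outside width 4160 minus two 167 mm walls gives 3826 mm.
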